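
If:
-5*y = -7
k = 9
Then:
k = 9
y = 7/5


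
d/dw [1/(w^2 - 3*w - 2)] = (3 - 2*w)/(-w^2 + 3*w + 2)^2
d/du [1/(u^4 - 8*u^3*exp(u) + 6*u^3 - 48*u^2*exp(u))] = 2*(4*u^2*exp(u) - 2*u^2 + 36*u*exp(u) - 9*u + 48*exp(u))/(u^3*(u^2 - 8*u*exp(u) + 6*u - 48*exp(u))^2)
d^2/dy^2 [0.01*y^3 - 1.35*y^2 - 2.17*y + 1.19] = 0.06*y - 2.7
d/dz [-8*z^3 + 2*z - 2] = 2 - 24*z^2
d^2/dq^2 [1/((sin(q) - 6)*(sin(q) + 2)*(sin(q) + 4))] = (-9*sin(q)^6 + 68*sin(q)^4 - 432*sin(q)^3 - 952*sin(q)^2 + 1632*sin(q) + 1568)/((sin(q) - 6)^3*(sin(q) + 2)^3*(sin(q) + 4)^3)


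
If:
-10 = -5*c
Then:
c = 2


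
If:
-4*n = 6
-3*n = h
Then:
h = 9/2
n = -3/2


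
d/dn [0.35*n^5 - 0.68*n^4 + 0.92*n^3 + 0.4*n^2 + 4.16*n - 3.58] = 1.75*n^4 - 2.72*n^3 + 2.76*n^2 + 0.8*n + 4.16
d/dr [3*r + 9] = 3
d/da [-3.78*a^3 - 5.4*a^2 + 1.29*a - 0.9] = -11.34*a^2 - 10.8*a + 1.29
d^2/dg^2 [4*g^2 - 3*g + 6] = 8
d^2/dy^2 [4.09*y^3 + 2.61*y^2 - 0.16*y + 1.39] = 24.54*y + 5.22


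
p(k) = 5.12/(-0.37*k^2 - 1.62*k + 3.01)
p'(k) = 5.12*(0.74*k + 1.62)/(-0.37*k^2 - 1.62*k + 3.01)^2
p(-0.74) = 1.28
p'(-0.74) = 0.34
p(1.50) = -20.28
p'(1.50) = 219.23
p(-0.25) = 1.51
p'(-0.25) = 0.64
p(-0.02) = 1.68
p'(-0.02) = 0.89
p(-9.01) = -0.41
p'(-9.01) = -0.17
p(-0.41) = 1.42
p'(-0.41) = 0.52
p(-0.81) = 1.26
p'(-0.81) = 0.31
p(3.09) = -0.93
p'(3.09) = 0.65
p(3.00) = -0.99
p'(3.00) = 0.73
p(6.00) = -0.26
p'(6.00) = 0.08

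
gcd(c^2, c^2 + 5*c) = c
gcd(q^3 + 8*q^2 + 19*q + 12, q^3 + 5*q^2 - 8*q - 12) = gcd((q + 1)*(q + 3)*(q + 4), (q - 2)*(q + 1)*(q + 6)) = q + 1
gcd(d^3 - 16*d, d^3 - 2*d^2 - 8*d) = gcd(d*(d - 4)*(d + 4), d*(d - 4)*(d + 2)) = d^2 - 4*d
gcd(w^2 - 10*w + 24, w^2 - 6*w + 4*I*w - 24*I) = w - 6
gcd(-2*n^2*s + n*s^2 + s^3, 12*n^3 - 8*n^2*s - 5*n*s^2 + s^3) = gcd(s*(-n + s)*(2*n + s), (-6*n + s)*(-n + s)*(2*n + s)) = -2*n^2 + n*s + s^2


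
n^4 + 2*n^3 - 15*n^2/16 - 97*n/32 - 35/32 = (n - 5/4)*(n + 1/2)*(n + 1)*(n + 7/4)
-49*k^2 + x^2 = (-7*k + x)*(7*k + x)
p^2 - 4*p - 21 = (p - 7)*(p + 3)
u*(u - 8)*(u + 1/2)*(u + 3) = u^4 - 9*u^3/2 - 53*u^2/2 - 12*u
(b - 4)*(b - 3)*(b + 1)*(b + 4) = b^4 - 2*b^3 - 19*b^2 + 32*b + 48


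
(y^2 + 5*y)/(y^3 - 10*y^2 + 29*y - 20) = y*(y + 5)/(y^3 - 10*y^2 + 29*y - 20)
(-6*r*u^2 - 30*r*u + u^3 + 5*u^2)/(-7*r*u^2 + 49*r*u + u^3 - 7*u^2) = (6*r*u + 30*r - u^2 - 5*u)/(7*r*u - 49*r - u^2 + 7*u)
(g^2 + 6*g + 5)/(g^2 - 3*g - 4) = (g + 5)/(g - 4)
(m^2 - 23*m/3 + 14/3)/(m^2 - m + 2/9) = 3*(m - 7)/(3*m - 1)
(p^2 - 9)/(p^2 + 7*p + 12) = (p - 3)/(p + 4)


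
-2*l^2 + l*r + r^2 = (-l + r)*(2*l + r)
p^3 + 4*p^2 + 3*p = p*(p + 1)*(p + 3)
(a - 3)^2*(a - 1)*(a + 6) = a^4 - a^3 - 27*a^2 + 81*a - 54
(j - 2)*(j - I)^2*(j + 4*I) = j^4 - 2*j^3 + 2*I*j^3 + 7*j^2 - 4*I*j^2 - 14*j - 4*I*j + 8*I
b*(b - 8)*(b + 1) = b^3 - 7*b^2 - 8*b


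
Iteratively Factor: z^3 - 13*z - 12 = (z - 4)*(z^2 + 4*z + 3) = (z - 4)*(z + 1)*(z + 3)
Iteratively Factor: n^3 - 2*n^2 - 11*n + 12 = (n - 1)*(n^2 - n - 12) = (n - 4)*(n - 1)*(n + 3)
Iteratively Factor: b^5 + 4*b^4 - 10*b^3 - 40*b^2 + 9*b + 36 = (b + 1)*(b^4 + 3*b^3 - 13*b^2 - 27*b + 36) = (b + 1)*(b + 4)*(b^3 - b^2 - 9*b + 9) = (b + 1)*(b + 3)*(b + 4)*(b^2 - 4*b + 3) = (b - 1)*(b + 1)*(b + 3)*(b + 4)*(b - 3)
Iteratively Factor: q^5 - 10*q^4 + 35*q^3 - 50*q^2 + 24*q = (q - 3)*(q^4 - 7*q^3 + 14*q^2 - 8*q) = (q - 3)*(q - 2)*(q^3 - 5*q^2 + 4*q) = (q - 4)*(q - 3)*(q - 2)*(q^2 - q) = q*(q - 4)*(q - 3)*(q - 2)*(q - 1)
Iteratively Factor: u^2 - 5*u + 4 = (u - 4)*(u - 1)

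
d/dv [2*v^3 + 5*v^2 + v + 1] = 6*v^2 + 10*v + 1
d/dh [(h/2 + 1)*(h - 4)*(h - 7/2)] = 3*h^2/2 - 11*h/2 - 1/2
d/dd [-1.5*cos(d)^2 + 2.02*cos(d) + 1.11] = (3.0*cos(d) - 2.02)*sin(d)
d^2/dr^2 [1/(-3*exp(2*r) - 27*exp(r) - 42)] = (-2*(2*exp(r) + 9)^2*exp(r) + (4*exp(r) + 9)*(exp(2*r) + 9*exp(r) + 14))*exp(r)/(3*(exp(2*r) + 9*exp(r) + 14)^3)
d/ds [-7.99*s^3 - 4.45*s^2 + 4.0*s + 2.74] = -23.97*s^2 - 8.9*s + 4.0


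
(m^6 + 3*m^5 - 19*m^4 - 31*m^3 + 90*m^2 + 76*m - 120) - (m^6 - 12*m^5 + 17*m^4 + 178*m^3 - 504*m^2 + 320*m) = 15*m^5 - 36*m^4 - 209*m^3 + 594*m^2 - 244*m - 120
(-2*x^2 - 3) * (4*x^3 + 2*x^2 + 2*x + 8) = -8*x^5 - 4*x^4 - 16*x^3 - 22*x^2 - 6*x - 24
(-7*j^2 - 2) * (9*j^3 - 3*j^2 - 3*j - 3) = -63*j^5 + 21*j^4 + 3*j^3 + 27*j^2 + 6*j + 6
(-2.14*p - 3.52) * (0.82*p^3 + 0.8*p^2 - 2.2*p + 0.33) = -1.7548*p^4 - 4.5984*p^3 + 1.892*p^2 + 7.0378*p - 1.1616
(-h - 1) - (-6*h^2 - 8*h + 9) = 6*h^2 + 7*h - 10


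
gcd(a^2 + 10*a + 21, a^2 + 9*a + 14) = a + 7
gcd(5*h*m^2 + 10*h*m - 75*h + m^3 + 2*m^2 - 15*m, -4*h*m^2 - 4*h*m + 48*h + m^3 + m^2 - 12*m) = m - 3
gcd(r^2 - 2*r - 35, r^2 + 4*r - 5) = r + 5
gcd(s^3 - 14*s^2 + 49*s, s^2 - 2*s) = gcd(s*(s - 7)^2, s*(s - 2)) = s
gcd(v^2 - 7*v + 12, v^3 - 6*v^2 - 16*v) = 1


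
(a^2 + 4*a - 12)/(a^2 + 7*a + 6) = (a - 2)/(a + 1)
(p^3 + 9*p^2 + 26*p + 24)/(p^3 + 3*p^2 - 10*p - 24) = (p + 3)/(p - 3)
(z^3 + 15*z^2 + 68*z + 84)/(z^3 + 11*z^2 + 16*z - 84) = (z + 2)/(z - 2)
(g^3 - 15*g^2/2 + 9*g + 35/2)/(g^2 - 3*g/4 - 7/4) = 2*(2*g^2 - 17*g + 35)/(4*g - 7)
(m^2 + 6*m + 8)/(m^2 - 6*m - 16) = (m + 4)/(m - 8)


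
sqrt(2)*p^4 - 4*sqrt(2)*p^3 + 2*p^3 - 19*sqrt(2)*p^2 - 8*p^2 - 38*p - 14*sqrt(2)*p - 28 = (p - 7)*(p + 2)*(p + sqrt(2))*(sqrt(2)*p + sqrt(2))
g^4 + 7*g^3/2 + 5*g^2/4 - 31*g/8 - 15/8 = (g - 1)*(g + 1/2)*(g + 3/2)*(g + 5/2)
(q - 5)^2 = q^2 - 10*q + 25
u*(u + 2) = u^2 + 2*u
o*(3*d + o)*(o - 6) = 3*d*o^2 - 18*d*o + o^3 - 6*o^2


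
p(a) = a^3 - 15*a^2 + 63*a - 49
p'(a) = 3*a^2 - 30*a + 63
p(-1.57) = -188.75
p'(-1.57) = 117.49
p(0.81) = -7.28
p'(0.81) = 40.67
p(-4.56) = -743.00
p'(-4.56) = 262.18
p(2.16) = 27.17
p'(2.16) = 12.20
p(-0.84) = -113.10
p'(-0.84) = 90.32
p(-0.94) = -122.30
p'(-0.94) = 93.85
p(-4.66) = -769.51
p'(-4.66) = 267.95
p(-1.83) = -220.65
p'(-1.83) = 127.95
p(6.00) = 5.00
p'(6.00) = -9.00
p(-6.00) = -1183.00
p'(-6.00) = 351.00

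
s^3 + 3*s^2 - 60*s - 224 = (s - 8)*(s + 4)*(s + 7)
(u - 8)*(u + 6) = u^2 - 2*u - 48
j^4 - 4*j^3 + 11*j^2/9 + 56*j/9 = j*(j - 8/3)*(j - 7/3)*(j + 1)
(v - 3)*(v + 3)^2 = v^3 + 3*v^2 - 9*v - 27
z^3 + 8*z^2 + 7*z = z*(z + 1)*(z + 7)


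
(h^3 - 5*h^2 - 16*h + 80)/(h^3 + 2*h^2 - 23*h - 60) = (h - 4)/(h + 3)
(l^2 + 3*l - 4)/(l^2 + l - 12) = (l - 1)/(l - 3)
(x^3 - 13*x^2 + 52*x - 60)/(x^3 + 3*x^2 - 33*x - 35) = (x^2 - 8*x + 12)/(x^2 + 8*x + 7)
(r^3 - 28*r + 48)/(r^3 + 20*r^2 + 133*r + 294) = (r^2 - 6*r + 8)/(r^2 + 14*r + 49)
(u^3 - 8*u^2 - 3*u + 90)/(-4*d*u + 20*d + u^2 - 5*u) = (u^2 - 3*u - 18)/(-4*d + u)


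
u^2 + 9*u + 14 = (u + 2)*(u + 7)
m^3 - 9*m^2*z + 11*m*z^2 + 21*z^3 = (m - 7*z)*(m - 3*z)*(m + z)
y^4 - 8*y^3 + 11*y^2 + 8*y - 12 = (y - 6)*(y - 2)*(y - 1)*(y + 1)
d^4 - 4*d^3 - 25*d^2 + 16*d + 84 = (d - 7)*(d - 2)*(d + 2)*(d + 3)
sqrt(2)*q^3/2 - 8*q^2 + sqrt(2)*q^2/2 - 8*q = q*(q - 8*sqrt(2))*(sqrt(2)*q/2 + sqrt(2)/2)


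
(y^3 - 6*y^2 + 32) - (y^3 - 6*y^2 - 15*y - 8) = 15*y + 40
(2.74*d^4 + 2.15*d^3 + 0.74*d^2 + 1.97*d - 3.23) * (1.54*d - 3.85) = 4.2196*d^5 - 7.238*d^4 - 7.1379*d^3 + 0.1848*d^2 - 12.5587*d + 12.4355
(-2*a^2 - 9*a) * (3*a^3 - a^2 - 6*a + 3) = -6*a^5 - 25*a^4 + 21*a^3 + 48*a^2 - 27*a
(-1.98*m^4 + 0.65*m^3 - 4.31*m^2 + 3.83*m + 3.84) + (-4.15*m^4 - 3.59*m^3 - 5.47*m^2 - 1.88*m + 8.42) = -6.13*m^4 - 2.94*m^3 - 9.78*m^2 + 1.95*m + 12.26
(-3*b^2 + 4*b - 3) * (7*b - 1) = -21*b^3 + 31*b^2 - 25*b + 3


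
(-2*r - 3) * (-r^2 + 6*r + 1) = 2*r^3 - 9*r^2 - 20*r - 3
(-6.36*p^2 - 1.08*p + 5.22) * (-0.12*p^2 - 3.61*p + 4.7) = 0.7632*p^4 + 23.0892*p^3 - 26.6196*p^2 - 23.9202*p + 24.534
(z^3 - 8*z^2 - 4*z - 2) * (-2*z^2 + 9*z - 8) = -2*z^5 + 25*z^4 - 72*z^3 + 32*z^2 + 14*z + 16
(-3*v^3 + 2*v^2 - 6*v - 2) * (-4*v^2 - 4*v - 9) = 12*v^5 + 4*v^4 + 43*v^3 + 14*v^2 + 62*v + 18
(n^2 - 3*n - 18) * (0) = 0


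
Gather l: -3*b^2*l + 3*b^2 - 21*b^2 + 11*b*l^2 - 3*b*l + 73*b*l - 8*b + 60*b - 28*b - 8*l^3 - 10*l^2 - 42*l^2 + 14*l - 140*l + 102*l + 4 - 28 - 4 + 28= -18*b^2 + 24*b - 8*l^3 + l^2*(11*b - 52) + l*(-3*b^2 + 70*b - 24)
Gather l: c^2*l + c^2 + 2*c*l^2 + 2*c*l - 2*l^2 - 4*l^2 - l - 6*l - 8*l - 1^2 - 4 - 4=c^2 + l^2*(2*c - 6) + l*(c^2 + 2*c - 15) - 9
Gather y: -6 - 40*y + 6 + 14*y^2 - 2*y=14*y^2 - 42*y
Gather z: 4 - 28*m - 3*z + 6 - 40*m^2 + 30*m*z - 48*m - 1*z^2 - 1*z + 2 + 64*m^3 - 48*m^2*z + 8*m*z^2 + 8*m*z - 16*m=64*m^3 - 40*m^2 - 92*m + z^2*(8*m - 1) + z*(-48*m^2 + 38*m - 4) + 12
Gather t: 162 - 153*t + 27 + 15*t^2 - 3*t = 15*t^2 - 156*t + 189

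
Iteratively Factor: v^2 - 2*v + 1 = (v - 1)*(v - 1)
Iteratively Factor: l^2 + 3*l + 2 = (l + 2)*(l + 1)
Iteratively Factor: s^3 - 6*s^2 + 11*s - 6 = (s - 2)*(s^2 - 4*s + 3) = (s - 2)*(s - 1)*(s - 3)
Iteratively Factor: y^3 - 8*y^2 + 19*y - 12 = (y - 1)*(y^2 - 7*y + 12) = (y - 3)*(y - 1)*(y - 4)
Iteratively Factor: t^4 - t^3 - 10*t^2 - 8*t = (t + 2)*(t^3 - 3*t^2 - 4*t) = (t - 4)*(t + 2)*(t^2 + t) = (t - 4)*(t + 1)*(t + 2)*(t)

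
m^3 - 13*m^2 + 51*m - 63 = (m - 7)*(m - 3)^2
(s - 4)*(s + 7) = s^2 + 3*s - 28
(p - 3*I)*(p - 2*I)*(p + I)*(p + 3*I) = p^4 - I*p^3 + 11*p^2 - 9*I*p + 18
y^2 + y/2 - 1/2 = (y - 1/2)*(y + 1)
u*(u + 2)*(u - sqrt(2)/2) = u^3 - sqrt(2)*u^2/2 + 2*u^2 - sqrt(2)*u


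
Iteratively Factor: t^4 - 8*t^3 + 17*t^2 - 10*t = (t - 5)*(t^3 - 3*t^2 + 2*t) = (t - 5)*(t - 2)*(t^2 - t) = (t - 5)*(t - 2)*(t - 1)*(t)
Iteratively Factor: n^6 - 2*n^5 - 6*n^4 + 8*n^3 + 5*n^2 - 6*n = (n + 2)*(n^5 - 4*n^4 + 2*n^3 + 4*n^2 - 3*n) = (n - 3)*(n + 2)*(n^4 - n^3 - n^2 + n) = n*(n - 3)*(n + 2)*(n^3 - n^2 - n + 1) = n*(n - 3)*(n - 1)*(n + 2)*(n^2 - 1) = n*(n - 3)*(n - 1)^2*(n + 2)*(n + 1)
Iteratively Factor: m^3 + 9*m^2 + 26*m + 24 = (m + 3)*(m^2 + 6*m + 8) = (m + 3)*(m + 4)*(m + 2)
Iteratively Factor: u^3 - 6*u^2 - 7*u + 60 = (u - 5)*(u^2 - u - 12) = (u - 5)*(u + 3)*(u - 4)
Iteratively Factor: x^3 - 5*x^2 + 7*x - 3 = (x - 3)*(x^2 - 2*x + 1) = (x - 3)*(x - 1)*(x - 1)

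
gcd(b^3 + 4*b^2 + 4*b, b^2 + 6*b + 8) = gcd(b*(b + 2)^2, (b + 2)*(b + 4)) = b + 2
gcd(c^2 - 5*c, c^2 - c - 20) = c - 5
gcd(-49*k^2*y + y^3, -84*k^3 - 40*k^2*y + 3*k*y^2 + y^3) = 7*k + y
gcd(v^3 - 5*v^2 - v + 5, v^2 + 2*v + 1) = v + 1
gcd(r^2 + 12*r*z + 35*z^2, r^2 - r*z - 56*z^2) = r + 7*z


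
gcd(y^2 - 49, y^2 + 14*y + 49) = y + 7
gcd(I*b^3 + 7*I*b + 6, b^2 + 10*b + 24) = 1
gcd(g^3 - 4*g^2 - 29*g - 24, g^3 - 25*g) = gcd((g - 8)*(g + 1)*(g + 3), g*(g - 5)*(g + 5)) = 1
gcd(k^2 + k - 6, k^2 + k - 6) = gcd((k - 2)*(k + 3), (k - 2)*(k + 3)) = k^2 + k - 6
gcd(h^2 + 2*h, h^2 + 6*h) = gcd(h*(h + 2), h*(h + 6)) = h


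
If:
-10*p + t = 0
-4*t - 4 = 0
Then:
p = -1/10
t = -1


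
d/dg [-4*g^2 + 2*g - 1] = 2 - 8*g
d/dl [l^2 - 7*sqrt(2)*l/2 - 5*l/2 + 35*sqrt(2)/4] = 2*l - 7*sqrt(2)/2 - 5/2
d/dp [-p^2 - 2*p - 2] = -2*p - 2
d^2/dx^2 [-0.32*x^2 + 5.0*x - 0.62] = -0.640000000000000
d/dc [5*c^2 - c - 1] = 10*c - 1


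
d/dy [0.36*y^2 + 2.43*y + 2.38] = 0.72*y + 2.43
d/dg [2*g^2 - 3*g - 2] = 4*g - 3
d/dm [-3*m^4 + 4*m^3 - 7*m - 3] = -12*m^3 + 12*m^2 - 7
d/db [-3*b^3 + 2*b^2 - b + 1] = -9*b^2 + 4*b - 1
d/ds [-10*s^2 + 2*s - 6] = 2 - 20*s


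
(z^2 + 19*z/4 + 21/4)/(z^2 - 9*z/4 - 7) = (z + 3)/(z - 4)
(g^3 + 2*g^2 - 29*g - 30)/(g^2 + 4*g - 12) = (g^2 - 4*g - 5)/(g - 2)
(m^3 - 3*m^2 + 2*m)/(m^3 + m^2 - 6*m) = (m - 1)/(m + 3)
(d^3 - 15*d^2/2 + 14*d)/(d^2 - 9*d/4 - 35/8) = 4*d*(d - 4)/(4*d + 5)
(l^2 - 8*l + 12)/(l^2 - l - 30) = (l - 2)/(l + 5)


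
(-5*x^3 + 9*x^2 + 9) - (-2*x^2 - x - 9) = -5*x^3 + 11*x^2 + x + 18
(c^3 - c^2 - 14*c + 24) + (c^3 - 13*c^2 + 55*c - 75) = 2*c^3 - 14*c^2 + 41*c - 51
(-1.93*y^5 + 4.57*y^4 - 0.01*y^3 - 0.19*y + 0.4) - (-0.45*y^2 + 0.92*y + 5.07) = -1.93*y^5 + 4.57*y^4 - 0.01*y^3 + 0.45*y^2 - 1.11*y - 4.67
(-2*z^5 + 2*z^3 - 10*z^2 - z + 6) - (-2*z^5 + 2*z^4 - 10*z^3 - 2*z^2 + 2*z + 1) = -2*z^4 + 12*z^3 - 8*z^2 - 3*z + 5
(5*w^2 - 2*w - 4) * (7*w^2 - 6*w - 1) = 35*w^4 - 44*w^3 - 21*w^2 + 26*w + 4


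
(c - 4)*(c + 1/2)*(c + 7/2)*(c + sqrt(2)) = c^4 + sqrt(2)*c^3 - 57*c^2/4 - 57*sqrt(2)*c/4 - 7*c - 7*sqrt(2)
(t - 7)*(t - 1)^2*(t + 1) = t^4 - 8*t^3 + 6*t^2 + 8*t - 7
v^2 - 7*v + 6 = (v - 6)*(v - 1)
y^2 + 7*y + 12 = (y + 3)*(y + 4)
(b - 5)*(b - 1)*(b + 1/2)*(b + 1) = b^4 - 9*b^3/2 - 7*b^2/2 + 9*b/2 + 5/2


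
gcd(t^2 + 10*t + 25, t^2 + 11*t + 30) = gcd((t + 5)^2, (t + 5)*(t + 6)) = t + 5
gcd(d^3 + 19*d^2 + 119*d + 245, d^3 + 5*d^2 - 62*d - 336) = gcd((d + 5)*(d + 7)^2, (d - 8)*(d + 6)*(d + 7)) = d + 7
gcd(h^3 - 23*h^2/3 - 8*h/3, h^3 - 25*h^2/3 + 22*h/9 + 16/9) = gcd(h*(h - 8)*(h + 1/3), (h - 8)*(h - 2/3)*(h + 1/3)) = h^2 - 23*h/3 - 8/3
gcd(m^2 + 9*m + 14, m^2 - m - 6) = m + 2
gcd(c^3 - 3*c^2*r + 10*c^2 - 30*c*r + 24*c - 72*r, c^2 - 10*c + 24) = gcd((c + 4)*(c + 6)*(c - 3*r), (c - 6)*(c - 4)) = 1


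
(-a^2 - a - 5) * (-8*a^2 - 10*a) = 8*a^4 + 18*a^3 + 50*a^2 + 50*a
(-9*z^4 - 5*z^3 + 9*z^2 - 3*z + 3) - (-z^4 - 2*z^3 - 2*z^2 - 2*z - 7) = -8*z^4 - 3*z^3 + 11*z^2 - z + 10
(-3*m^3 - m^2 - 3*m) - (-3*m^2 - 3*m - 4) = -3*m^3 + 2*m^2 + 4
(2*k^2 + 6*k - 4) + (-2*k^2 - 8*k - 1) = -2*k - 5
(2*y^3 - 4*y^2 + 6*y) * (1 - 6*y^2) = -12*y^5 + 24*y^4 - 34*y^3 - 4*y^2 + 6*y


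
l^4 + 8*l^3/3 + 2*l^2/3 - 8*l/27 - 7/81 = (l - 1/3)*(l + 1/3)^2*(l + 7/3)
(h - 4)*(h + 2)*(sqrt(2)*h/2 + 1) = sqrt(2)*h^3/2 - sqrt(2)*h^2 + h^2 - 4*sqrt(2)*h - 2*h - 8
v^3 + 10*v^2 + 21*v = v*(v + 3)*(v + 7)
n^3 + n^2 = n^2*(n + 1)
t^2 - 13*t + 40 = (t - 8)*(t - 5)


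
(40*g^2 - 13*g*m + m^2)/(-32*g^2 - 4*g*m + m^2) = (-5*g + m)/(4*g + m)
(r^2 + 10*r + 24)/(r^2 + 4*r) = (r + 6)/r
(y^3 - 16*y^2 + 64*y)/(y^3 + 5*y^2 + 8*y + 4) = y*(y^2 - 16*y + 64)/(y^3 + 5*y^2 + 8*y + 4)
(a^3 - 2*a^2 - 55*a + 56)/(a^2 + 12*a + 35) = (a^2 - 9*a + 8)/(a + 5)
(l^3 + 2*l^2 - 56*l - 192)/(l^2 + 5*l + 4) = (l^2 - 2*l - 48)/(l + 1)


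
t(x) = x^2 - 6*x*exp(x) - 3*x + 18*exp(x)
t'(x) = -6*x*exp(x) + 2*x + 12*exp(x) - 3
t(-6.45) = 61.04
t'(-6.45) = -15.82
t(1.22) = 34.00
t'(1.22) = 15.29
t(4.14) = -424.85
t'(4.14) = -801.11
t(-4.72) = 36.85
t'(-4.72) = -12.08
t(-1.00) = 12.83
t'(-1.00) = 1.62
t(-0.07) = 17.39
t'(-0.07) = 8.44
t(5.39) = -3130.49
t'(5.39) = -4450.82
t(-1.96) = 13.91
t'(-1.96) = -3.57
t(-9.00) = 108.01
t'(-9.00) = -20.99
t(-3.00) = 19.79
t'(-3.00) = -7.51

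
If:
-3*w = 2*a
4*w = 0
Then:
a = 0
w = 0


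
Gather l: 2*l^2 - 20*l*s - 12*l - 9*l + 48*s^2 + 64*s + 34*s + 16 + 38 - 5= 2*l^2 + l*(-20*s - 21) + 48*s^2 + 98*s + 49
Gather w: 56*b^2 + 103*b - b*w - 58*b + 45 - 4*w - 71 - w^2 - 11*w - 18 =56*b^2 + 45*b - w^2 + w*(-b - 15) - 44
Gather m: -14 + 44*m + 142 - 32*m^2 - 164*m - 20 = -32*m^2 - 120*m + 108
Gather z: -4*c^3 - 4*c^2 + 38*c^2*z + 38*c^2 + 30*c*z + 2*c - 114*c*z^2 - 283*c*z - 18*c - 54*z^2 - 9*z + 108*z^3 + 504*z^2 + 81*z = -4*c^3 + 34*c^2 - 16*c + 108*z^3 + z^2*(450 - 114*c) + z*(38*c^2 - 253*c + 72)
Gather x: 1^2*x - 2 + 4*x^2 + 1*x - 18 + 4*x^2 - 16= 8*x^2 + 2*x - 36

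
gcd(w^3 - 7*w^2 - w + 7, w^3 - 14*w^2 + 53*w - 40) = w - 1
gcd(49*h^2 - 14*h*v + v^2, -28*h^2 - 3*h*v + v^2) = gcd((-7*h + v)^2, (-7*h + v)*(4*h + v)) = -7*h + v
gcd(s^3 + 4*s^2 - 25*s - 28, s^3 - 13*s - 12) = s^2 - 3*s - 4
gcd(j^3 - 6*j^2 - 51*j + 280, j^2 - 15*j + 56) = j - 8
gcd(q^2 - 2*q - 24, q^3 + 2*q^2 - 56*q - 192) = q + 4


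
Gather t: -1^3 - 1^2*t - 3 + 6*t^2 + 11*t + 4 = 6*t^2 + 10*t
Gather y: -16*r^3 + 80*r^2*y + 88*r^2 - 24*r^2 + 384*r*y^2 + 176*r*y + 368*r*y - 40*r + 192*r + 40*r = -16*r^3 + 64*r^2 + 384*r*y^2 + 192*r + y*(80*r^2 + 544*r)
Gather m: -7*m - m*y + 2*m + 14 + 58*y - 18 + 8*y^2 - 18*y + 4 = m*(-y - 5) + 8*y^2 + 40*y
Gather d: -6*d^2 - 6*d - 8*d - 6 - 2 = -6*d^2 - 14*d - 8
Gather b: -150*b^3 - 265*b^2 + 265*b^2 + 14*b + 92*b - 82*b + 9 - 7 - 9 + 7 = -150*b^3 + 24*b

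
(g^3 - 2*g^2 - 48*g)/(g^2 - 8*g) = g + 6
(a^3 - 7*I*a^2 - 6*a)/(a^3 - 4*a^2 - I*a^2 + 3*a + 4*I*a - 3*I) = a*(a - 6*I)/(a^2 - 4*a + 3)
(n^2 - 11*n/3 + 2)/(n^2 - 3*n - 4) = (-n^2 + 11*n/3 - 2)/(-n^2 + 3*n + 4)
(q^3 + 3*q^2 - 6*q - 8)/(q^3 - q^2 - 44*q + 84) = (q^2 + 5*q + 4)/(q^2 + q - 42)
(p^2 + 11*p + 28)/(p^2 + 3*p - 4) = (p + 7)/(p - 1)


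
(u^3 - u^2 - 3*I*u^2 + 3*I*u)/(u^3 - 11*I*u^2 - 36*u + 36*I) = u*(u - 1)/(u^2 - 8*I*u - 12)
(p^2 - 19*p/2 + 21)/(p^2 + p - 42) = (p - 7/2)/(p + 7)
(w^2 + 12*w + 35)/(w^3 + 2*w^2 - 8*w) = (w^2 + 12*w + 35)/(w*(w^2 + 2*w - 8))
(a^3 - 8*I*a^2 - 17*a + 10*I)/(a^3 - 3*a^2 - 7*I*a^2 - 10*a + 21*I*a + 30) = (a - I)/(a - 3)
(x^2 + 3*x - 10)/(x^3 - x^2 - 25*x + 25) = (x - 2)/(x^2 - 6*x + 5)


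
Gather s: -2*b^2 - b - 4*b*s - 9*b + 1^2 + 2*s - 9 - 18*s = -2*b^2 - 10*b + s*(-4*b - 16) - 8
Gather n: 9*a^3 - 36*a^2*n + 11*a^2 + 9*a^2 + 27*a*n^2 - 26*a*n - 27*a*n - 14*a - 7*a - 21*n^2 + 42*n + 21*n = 9*a^3 + 20*a^2 - 21*a + n^2*(27*a - 21) + n*(-36*a^2 - 53*a + 63)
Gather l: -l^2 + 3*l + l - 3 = -l^2 + 4*l - 3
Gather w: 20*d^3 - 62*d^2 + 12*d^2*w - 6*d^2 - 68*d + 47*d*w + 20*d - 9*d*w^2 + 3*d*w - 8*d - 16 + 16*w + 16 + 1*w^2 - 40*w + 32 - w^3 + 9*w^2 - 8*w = 20*d^3 - 68*d^2 - 56*d - w^3 + w^2*(10 - 9*d) + w*(12*d^2 + 50*d - 32) + 32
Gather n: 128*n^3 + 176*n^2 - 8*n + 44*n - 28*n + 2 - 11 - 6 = 128*n^3 + 176*n^2 + 8*n - 15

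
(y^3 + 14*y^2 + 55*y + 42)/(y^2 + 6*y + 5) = (y^2 + 13*y + 42)/(y + 5)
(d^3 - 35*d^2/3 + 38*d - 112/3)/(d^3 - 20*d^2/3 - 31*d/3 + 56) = (d - 2)/(d + 3)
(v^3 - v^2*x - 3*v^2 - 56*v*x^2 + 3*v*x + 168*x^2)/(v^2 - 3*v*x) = (v^3 - v^2*x - 3*v^2 - 56*v*x^2 + 3*v*x + 168*x^2)/(v*(v - 3*x))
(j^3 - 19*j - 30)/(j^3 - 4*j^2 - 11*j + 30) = (j + 2)/(j - 2)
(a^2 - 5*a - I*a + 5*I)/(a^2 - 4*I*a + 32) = (a^2 - 5*a - I*a + 5*I)/(a^2 - 4*I*a + 32)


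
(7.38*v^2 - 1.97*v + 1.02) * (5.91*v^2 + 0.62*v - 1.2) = 43.6158*v^4 - 7.0671*v^3 - 4.0492*v^2 + 2.9964*v - 1.224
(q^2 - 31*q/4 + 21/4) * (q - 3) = q^3 - 43*q^2/4 + 57*q/2 - 63/4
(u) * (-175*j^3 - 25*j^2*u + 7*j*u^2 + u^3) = -175*j^3*u - 25*j^2*u^2 + 7*j*u^3 + u^4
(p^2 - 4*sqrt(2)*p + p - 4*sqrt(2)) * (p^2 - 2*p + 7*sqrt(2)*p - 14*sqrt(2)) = p^4 - p^3 + 3*sqrt(2)*p^3 - 58*p^2 - 3*sqrt(2)*p^2 - 6*sqrt(2)*p + 56*p + 112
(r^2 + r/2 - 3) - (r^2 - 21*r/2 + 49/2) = 11*r - 55/2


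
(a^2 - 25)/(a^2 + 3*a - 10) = (a - 5)/(a - 2)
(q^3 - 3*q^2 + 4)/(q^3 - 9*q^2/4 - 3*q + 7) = 4*(q + 1)/(4*q + 7)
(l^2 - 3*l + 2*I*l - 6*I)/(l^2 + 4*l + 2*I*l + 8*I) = (l - 3)/(l + 4)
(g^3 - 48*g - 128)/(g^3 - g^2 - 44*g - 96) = (g + 4)/(g + 3)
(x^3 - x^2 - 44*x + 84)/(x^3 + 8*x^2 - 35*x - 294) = (x - 2)/(x + 7)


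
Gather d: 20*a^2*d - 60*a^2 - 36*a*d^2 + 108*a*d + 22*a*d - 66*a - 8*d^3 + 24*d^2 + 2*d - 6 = -60*a^2 - 66*a - 8*d^3 + d^2*(24 - 36*a) + d*(20*a^2 + 130*a + 2) - 6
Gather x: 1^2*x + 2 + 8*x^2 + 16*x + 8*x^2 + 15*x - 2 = 16*x^2 + 32*x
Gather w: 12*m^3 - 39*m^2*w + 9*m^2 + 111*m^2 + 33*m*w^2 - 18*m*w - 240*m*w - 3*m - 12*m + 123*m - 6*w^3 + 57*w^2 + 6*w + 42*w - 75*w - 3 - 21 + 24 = 12*m^3 + 120*m^2 + 108*m - 6*w^3 + w^2*(33*m + 57) + w*(-39*m^2 - 258*m - 27)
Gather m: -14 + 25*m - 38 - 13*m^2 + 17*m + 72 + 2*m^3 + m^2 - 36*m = 2*m^3 - 12*m^2 + 6*m + 20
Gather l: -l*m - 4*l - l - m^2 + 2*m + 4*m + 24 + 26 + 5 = l*(-m - 5) - m^2 + 6*m + 55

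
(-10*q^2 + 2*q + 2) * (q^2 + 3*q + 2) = -10*q^4 - 28*q^3 - 12*q^2 + 10*q + 4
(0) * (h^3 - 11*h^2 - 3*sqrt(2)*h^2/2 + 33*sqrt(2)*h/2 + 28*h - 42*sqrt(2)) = 0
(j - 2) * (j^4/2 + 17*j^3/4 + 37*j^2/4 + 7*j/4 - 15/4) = j^5/2 + 13*j^4/4 + 3*j^3/4 - 67*j^2/4 - 29*j/4 + 15/2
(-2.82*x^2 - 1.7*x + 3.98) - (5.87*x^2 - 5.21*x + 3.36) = -8.69*x^2 + 3.51*x + 0.62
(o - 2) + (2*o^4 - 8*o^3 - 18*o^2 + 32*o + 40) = 2*o^4 - 8*o^3 - 18*o^2 + 33*o + 38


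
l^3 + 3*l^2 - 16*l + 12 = (l - 2)*(l - 1)*(l + 6)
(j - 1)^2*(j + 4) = j^3 + 2*j^2 - 7*j + 4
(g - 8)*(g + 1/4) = g^2 - 31*g/4 - 2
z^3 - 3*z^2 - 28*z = z*(z - 7)*(z + 4)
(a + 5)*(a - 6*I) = a^2 + 5*a - 6*I*a - 30*I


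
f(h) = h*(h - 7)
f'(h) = 2*h - 7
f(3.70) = -12.21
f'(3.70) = 0.40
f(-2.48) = 23.51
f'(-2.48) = -11.96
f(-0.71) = 5.47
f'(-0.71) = -8.42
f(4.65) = -10.93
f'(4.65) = 2.30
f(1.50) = -8.25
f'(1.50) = -4.00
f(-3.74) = 40.17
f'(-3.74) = -14.48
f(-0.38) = 2.80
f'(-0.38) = -7.76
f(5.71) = -7.37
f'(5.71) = 4.42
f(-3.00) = 30.00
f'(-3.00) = -13.00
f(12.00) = 60.00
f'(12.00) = 17.00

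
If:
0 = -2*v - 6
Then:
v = -3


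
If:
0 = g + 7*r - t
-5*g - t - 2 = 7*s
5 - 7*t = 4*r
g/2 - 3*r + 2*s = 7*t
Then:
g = -4204/803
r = 631/803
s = 2743/803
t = 213/803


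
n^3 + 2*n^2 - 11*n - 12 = (n - 3)*(n + 1)*(n + 4)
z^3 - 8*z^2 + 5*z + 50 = (z - 5)^2*(z + 2)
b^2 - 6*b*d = b*(b - 6*d)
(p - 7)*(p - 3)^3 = p^4 - 16*p^3 + 90*p^2 - 216*p + 189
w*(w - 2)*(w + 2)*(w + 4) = w^4 + 4*w^3 - 4*w^2 - 16*w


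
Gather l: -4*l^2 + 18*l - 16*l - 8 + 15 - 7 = -4*l^2 + 2*l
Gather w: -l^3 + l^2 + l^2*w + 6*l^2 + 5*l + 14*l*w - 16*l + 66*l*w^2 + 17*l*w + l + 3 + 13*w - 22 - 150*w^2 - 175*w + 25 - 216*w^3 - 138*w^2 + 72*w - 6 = -l^3 + 7*l^2 - 10*l - 216*w^3 + w^2*(66*l - 288) + w*(l^2 + 31*l - 90)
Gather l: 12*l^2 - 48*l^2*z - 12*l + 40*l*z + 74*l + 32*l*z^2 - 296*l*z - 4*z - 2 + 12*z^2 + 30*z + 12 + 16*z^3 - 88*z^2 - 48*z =l^2*(12 - 48*z) + l*(32*z^2 - 256*z + 62) + 16*z^3 - 76*z^2 - 22*z + 10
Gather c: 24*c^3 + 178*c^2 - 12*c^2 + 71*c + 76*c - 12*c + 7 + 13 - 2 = 24*c^3 + 166*c^2 + 135*c + 18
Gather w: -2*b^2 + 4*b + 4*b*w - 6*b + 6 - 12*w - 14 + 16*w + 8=-2*b^2 - 2*b + w*(4*b + 4)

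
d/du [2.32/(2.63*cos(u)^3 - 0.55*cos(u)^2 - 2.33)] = (18.3048*cos(u) - 2.552)*sin(u)*cos(u)/(-2.63*cos(u)^3 + 0.55*cos(u)^2 + 2.33)^2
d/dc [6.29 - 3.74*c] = -3.74000000000000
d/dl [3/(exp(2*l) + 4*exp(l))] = 6*(-exp(l) - 2)*exp(-l)/(exp(l) + 4)^2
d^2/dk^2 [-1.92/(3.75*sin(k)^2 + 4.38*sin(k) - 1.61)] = (108.0*sin(k)^4 + 94.608*sin(k)^3 - 78.797952*sin(k)^2 - 175.676544*sin(k) - 96.852096)/(3.75*sin(k)^2 + 4.38*sin(k) - 1.61)^3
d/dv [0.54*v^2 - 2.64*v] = 1.08*v - 2.64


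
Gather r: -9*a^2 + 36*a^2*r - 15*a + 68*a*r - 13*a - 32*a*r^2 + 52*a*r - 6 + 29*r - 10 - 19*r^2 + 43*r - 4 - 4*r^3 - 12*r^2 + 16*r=-9*a^2 - 28*a - 4*r^3 + r^2*(-32*a - 31) + r*(36*a^2 + 120*a + 88) - 20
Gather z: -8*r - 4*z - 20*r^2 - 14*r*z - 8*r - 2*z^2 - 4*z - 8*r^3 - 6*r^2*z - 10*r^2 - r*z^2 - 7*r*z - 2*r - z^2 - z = -8*r^3 - 30*r^2 - 18*r + z^2*(-r - 3) + z*(-6*r^2 - 21*r - 9)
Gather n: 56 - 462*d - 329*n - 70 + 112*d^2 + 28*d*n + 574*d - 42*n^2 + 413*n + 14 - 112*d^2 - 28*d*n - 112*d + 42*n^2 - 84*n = 0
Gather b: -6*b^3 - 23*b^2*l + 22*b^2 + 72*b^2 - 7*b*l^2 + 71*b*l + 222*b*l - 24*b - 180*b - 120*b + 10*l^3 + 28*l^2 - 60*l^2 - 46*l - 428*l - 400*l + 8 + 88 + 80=-6*b^3 + b^2*(94 - 23*l) + b*(-7*l^2 + 293*l - 324) + 10*l^3 - 32*l^2 - 874*l + 176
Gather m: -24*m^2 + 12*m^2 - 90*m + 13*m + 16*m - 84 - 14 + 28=-12*m^2 - 61*m - 70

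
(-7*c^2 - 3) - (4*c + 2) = -7*c^2 - 4*c - 5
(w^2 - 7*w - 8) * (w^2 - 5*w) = w^4 - 12*w^3 + 27*w^2 + 40*w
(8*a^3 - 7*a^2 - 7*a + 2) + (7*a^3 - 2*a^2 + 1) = 15*a^3 - 9*a^2 - 7*a + 3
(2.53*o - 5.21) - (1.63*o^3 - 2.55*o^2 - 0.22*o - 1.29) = -1.63*o^3 + 2.55*o^2 + 2.75*o - 3.92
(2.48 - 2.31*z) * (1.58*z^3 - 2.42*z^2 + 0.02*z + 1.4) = -3.6498*z^4 + 9.5086*z^3 - 6.0478*z^2 - 3.1844*z + 3.472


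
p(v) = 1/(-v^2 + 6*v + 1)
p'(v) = (2*v - 6)/(-v^2 + 6*v + 1)^2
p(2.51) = 0.10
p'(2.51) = -0.01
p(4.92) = 0.16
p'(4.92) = 0.10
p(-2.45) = -0.05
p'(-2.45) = -0.03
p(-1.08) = -0.15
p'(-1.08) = -0.18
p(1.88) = 0.11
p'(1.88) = -0.03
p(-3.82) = -0.03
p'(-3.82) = -0.01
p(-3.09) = -0.04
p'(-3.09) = -0.02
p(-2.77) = -0.04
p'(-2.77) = -0.02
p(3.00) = 0.10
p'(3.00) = 0.00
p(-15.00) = 0.00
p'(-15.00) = 0.00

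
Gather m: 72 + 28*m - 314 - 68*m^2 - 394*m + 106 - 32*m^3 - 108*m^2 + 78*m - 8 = -32*m^3 - 176*m^2 - 288*m - 144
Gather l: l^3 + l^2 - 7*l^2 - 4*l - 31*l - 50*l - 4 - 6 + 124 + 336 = l^3 - 6*l^2 - 85*l + 450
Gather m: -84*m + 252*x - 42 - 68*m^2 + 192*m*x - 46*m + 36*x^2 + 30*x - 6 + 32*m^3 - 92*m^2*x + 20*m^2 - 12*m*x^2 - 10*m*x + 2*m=32*m^3 + m^2*(-92*x - 48) + m*(-12*x^2 + 182*x - 128) + 36*x^2 + 282*x - 48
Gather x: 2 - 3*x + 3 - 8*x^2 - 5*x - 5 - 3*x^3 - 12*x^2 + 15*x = -3*x^3 - 20*x^2 + 7*x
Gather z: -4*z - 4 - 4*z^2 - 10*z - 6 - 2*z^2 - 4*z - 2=-6*z^2 - 18*z - 12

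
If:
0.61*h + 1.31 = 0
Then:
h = -2.15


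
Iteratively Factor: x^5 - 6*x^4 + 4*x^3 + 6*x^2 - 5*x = (x + 1)*(x^4 - 7*x^3 + 11*x^2 - 5*x) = x*(x + 1)*(x^3 - 7*x^2 + 11*x - 5) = x*(x - 5)*(x + 1)*(x^2 - 2*x + 1) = x*(x - 5)*(x - 1)*(x + 1)*(x - 1)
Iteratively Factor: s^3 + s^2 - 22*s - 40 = (s - 5)*(s^2 + 6*s + 8) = (s - 5)*(s + 2)*(s + 4)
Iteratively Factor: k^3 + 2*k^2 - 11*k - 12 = (k + 1)*(k^2 + k - 12) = (k + 1)*(k + 4)*(k - 3)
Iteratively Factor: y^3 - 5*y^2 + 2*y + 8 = (y + 1)*(y^2 - 6*y + 8) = (y - 2)*(y + 1)*(y - 4)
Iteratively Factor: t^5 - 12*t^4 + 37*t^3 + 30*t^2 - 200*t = (t - 4)*(t^4 - 8*t^3 + 5*t^2 + 50*t) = (t - 4)*(t + 2)*(t^3 - 10*t^2 + 25*t) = t*(t - 4)*(t + 2)*(t^2 - 10*t + 25) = t*(t - 5)*(t - 4)*(t + 2)*(t - 5)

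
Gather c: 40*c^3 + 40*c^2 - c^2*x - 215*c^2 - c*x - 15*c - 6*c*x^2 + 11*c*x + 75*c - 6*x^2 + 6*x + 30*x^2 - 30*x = 40*c^3 + c^2*(-x - 175) + c*(-6*x^2 + 10*x + 60) + 24*x^2 - 24*x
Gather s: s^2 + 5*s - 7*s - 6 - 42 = s^2 - 2*s - 48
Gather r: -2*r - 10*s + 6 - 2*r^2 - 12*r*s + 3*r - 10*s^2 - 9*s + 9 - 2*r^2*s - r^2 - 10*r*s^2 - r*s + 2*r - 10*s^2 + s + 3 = r^2*(-2*s - 3) + r*(-10*s^2 - 13*s + 3) - 20*s^2 - 18*s + 18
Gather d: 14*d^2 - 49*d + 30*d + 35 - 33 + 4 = 14*d^2 - 19*d + 6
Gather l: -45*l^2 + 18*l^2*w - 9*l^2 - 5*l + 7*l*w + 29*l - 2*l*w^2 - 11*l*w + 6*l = l^2*(18*w - 54) + l*(-2*w^2 - 4*w + 30)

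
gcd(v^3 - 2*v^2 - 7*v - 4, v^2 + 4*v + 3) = v + 1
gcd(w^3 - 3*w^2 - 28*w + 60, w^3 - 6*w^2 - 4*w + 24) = w^2 - 8*w + 12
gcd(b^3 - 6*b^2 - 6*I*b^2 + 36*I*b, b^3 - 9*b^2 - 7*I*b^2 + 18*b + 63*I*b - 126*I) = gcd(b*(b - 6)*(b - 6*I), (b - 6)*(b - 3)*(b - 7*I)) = b - 6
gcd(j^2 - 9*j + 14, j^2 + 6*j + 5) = 1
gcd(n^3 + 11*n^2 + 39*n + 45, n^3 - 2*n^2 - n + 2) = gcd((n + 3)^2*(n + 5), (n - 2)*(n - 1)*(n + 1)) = 1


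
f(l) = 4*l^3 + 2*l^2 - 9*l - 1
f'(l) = 12*l^2 + 4*l - 9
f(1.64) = 7.26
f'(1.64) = 29.84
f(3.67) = 190.63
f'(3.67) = 167.31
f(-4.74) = -339.39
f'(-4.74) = 241.65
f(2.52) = 53.03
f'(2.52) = 77.28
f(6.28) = 1012.05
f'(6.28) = 489.38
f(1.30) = -0.53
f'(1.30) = 16.48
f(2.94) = 91.48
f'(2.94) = 106.48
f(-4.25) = -233.69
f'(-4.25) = 190.75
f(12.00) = 7091.00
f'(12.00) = 1767.00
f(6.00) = 881.00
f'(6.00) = 447.00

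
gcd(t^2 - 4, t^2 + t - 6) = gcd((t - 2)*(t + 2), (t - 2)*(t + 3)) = t - 2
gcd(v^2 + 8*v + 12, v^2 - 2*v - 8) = v + 2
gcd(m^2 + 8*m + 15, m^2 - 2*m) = 1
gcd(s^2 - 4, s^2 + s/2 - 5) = s - 2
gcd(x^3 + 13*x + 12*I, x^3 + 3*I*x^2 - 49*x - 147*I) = x + 3*I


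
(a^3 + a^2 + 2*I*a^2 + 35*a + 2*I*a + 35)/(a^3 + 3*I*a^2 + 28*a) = (a^2 + a*(1 - 5*I) - 5*I)/(a*(a - 4*I))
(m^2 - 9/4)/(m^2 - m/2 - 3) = (m - 3/2)/(m - 2)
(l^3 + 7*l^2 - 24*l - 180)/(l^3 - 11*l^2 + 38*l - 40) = (l^2 + 12*l + 36)/(l^2 - 6*l + 8)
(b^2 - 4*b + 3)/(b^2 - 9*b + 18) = (b - 1)/(b - 6)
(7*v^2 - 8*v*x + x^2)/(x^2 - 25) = (7*v^2 - 8*v*x + x^2)/(x^2 - 25)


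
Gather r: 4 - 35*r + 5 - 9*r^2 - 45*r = -9*r^2 - 80*r + 9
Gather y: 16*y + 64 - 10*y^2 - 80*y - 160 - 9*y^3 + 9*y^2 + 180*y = -9*y^3 - y^2 + 116*y - 96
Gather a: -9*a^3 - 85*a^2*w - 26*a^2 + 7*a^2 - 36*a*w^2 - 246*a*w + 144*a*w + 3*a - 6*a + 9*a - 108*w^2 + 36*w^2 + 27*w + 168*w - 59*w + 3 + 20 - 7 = -9*a^3 + a^2*(-85*w - 19) + a*(-36*w^2 - 102*w + 6) - 72*w^2 + 136*w + 16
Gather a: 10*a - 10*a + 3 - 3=0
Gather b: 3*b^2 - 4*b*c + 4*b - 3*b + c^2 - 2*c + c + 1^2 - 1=3*b^2 + b*(1 - 4*c) + c^2 - c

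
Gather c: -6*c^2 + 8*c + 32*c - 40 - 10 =-6*c^2 + 40*c - 50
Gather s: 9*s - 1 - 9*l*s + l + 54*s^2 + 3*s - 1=l + 54*s^2 + s*(12 - 9*l) - 2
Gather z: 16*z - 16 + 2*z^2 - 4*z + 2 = 2*z^2 + 12*z - 14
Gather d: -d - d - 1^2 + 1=-2*d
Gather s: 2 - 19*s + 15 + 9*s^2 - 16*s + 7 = 9*s^2 - 35*s + 24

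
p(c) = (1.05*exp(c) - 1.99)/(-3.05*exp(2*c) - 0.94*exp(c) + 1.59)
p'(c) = (1.05*exp(c) - 1.99)*(6.1*exp(2*c) + 0.94*exp(c))/(-3.05*exp(2*c) - 0.94*exp(c) + 1.59)^2 + 1.05*exp(c)/(-3.05*exp(2*c) - 0.94*exp(c) + 1.59)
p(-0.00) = 0.39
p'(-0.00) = -1.59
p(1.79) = -0.04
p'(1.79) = 0.02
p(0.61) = 0.01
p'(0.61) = -0.20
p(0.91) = -0.03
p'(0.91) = -0.07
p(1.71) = -0.04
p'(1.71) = 0.02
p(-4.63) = -1.25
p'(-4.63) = -0.00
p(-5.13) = -1.25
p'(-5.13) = -0.00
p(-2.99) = -1.26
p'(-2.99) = -0.02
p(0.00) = 0.39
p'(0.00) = -1.59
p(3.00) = -0.02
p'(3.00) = 0.01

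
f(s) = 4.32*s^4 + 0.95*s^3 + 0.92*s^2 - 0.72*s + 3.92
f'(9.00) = 12843.81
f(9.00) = 29108.03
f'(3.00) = 497.01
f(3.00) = 385.61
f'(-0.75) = -7.79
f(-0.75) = 5.94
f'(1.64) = 86.18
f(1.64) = 40.65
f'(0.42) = 1.84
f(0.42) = 3.98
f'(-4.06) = -1117.65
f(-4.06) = 1132.21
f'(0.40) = 1.58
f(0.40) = 3.95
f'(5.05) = 2306.70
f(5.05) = 2955.73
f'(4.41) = 1544.86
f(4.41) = 1734.06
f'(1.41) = 55.98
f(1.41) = 24.47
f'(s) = 17.28*s^3 + 2.85*s^2 + 1.84*s - 0.72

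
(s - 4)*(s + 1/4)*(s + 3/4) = s^3 - 3*s^2 - 61*s/16 - 3/4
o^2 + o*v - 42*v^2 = (o - 6*v)*(o + 7*v)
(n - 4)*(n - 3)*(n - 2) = n^3 - 9*n^2 + 26*n - 24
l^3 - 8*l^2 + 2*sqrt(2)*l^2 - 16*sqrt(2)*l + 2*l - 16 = (l - 8)*(l + sqrt(2))^2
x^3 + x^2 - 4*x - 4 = (x - 2)*(x + 1)*(x + 2)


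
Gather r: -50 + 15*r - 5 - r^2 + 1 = -r^2 + 15*r - 54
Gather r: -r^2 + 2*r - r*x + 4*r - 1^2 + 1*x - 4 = -r^2 + r*(6 - x) + x - 5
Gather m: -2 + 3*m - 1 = 3*m - 3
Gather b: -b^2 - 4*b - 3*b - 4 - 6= -b^2 - 7*b - 10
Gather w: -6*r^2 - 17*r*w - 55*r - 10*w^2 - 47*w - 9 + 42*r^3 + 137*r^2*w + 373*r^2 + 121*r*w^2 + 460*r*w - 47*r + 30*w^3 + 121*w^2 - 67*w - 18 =42*r^3 + 367*r^2 - 102*r + 30*w^3 + w^2*(121*r + 111) + w*(137*r^2 + 443*r - 114) - 27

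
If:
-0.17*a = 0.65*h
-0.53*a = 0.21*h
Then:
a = 0.00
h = 0.00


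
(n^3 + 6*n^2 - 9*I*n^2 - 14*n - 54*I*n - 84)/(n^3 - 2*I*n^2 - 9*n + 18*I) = (n^2 + n*(6 - 7*I) - 42*I)/(n^2 - 9)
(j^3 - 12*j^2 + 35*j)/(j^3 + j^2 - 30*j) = (j - 7)/(j + 6)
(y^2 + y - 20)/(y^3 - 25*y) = (y - 4)/(y*(y - 5))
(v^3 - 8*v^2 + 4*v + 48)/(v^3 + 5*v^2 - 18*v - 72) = (v^2 - 4*v - 12)/(v^2 + 9*v + 18)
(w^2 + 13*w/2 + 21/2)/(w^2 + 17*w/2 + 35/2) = (w + 3)/(w + 5)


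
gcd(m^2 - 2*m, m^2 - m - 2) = m - 2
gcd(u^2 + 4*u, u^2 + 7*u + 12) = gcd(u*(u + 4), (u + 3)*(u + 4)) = u + 4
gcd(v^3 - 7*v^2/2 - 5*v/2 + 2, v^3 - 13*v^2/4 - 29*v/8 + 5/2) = v^2 - 9*v/2 + 2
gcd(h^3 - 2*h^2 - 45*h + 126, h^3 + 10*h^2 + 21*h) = h + 7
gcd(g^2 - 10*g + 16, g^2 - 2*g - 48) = g - 8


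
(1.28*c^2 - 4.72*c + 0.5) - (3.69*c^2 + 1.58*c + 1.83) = -2.41*c^2 - 6.3*c - 1.33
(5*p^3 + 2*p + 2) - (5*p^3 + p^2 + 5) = -p^2 + 2*p - 3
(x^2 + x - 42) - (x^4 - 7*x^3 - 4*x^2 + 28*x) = -x^4 + 7*x^3 + 5*x^2 - 27*x - 42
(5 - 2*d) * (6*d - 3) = -12*d^2 + 36*d - 15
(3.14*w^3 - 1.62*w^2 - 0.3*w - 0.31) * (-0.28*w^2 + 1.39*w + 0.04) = -0.8792*w^5 + 4.8182*w^4 - 2.0422*w^3 - 0.395*w^2 - 0.4429*w - 0.0124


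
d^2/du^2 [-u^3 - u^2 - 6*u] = -6*u - 2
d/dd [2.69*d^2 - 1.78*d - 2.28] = 5.38*d - 1.78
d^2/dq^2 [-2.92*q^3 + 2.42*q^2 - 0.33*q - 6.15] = 4.84 - 17.52*q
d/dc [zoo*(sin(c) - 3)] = zoo*cos(c)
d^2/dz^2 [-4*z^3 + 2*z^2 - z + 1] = 4 - 24*z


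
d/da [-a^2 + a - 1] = 1 - 2*a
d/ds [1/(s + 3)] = -1/(s + 3)^2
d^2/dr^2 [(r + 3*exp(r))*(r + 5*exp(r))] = 8*r*exp(r) + 60*exp(2*r) + 16*exp(r) + 2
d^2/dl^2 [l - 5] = 0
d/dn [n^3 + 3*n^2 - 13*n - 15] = 3*n^2 + 6*n - 13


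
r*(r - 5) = r^2 - 5*r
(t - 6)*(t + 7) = t^2 + t - 42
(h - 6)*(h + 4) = h^2 - 2*h - 24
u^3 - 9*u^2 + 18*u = u*(u - 6)*(u - 3)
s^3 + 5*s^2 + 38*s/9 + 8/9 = (s + 1/3)*(s + 2/3)*(s + 4)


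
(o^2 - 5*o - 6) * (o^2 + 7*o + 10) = o^4 + 2*o^3 - 31*o^2 - 92*o - 60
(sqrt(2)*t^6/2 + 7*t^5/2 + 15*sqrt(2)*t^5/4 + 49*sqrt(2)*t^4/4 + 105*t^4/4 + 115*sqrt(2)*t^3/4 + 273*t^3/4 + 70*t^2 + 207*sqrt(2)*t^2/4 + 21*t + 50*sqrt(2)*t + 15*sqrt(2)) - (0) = sqrt(2)*t^6/2 + 7*t^5/2 + 15*sqrt(2)*t^5/4 + 49*sqrt(2)*t^4/4 + 105*t^4/4 + 115*sqrt(2)*t^3/4 + 273*t^3/4 + 70*t^2 + 207*sqrt(2)*t^2/4 + 21*t + 50*sqrt(2)*t + 15*sqrt(2)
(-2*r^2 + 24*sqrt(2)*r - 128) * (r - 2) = -2*r^3 + 4*r^2 + 24*sqrt(2)*r^2 - 128*r - 48*sqrt(2)*r + 256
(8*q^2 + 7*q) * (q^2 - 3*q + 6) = 8*q^4 - 17*q^3 + 27*q^2 + 42*q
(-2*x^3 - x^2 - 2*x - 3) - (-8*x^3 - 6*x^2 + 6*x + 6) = 6*x^3 + 5*x^2 - 8*x - 9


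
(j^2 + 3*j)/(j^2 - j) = (j + 3)/(j - 1)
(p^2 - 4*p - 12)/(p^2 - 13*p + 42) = (p + 2)/(p - 7)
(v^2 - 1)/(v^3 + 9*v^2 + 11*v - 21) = (v + 1)/(v^2 + 10*v + 21)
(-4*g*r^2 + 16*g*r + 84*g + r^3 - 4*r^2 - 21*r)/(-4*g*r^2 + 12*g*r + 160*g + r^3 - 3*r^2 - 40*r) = (r^2 - 4*r - 21)/(r^2 - 3*r - 40)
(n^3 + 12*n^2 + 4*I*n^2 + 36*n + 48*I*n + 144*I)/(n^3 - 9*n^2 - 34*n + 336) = (n^2 + n*(6 + 4*I) + 24*I)/(n^2 - 15*n + 56)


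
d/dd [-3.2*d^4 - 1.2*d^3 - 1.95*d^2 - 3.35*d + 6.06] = -12.8*d^3 - 3.6*d^2 - 3.9*d - 3.35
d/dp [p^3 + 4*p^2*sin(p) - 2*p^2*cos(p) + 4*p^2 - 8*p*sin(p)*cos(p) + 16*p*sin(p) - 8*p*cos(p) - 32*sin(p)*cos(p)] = 2*p^2*sin(p) + 4*p^2*cos(p) + 3*p^2 + 16*p*sin(p) + 12*p*cos(p) - 8*p*cos(2*p) + 8*p + 16*sin(p) - 4*sin(2*p) - 8*cos(p) - 32*cos(2*p)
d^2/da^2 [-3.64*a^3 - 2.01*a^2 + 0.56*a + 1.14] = -21.84*a - 4.02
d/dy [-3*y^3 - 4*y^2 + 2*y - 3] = -9*y^2 - 8*y + 2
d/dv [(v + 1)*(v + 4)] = 2*v + 5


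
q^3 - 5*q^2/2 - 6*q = q*(q - 4)*(q + 3/2)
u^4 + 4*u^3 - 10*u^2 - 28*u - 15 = (u - 3)*(u + 1)^2*(u + 5)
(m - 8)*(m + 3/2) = m^2 - 13*m/2 - 12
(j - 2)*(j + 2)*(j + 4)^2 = j^4 + 8*j^3 + 12*j^2 - 32*j - 64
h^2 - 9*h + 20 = (h - 5)*(h - 4)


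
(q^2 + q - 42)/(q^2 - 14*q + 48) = (q + 7)/(q - 8)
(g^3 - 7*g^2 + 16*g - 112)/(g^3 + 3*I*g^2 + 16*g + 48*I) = (g - 7)/(g + 3*I)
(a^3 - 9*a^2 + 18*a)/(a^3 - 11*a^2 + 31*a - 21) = a*(a - 6)/(a^2 - 8*a + 7)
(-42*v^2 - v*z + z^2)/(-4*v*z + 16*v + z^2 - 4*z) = (42*v^2 + v*z - z^2)/(4*v*z - 16*v - z^2 + 4*z)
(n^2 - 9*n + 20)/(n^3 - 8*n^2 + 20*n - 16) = (n - 5)/(n^2 - 4*n + 4)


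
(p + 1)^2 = p^2 + 2*p + 1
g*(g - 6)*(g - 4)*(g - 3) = g^4 - 13*g^3 + 54*g^2 - 72*g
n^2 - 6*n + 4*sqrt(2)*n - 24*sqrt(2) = (n - 6)*(n + 4*sqrt(2))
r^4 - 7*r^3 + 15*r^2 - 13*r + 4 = (r - 4)*(r - 1)^3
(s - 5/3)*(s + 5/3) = s^2 - 25/9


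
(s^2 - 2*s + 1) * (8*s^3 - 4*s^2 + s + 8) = 8*s^5 - 20*s^4 + 17*s^3 + 2*s^2 - 15*s + 8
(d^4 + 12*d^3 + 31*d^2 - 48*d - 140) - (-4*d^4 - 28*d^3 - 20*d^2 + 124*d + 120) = 5*d^4 + 40*d^3 + 51*d^2 - 172*d - 260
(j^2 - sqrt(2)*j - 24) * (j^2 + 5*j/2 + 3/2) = j^4 - sqrt(2)*j^3 + 5*j^3/2 - 45*j^2/2 - 5*sqrt(2)*j^2/2 - 60*j - 3*sqrt(2)*j/2 - 36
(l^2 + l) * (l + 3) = l^3 + 4*l^2 + 3*l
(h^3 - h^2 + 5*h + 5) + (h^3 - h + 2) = 2*h^3 - h^2 + 4*h + 7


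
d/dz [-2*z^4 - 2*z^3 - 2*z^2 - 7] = 2*z*(-4*z^2 - 3*z - 2)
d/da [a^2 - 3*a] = 2*a - 3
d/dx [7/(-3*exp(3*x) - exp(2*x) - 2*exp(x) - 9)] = (63*exp(2*x) + 14*exp(x) + 14)*exp(x)/(3*exp(3*x) + exp(2*x) + 2*exp(x) + 9)^2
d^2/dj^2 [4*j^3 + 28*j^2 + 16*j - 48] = 24*j + 56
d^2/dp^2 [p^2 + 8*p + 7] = 2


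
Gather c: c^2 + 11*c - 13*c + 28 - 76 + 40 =c^2 - 2*c - 8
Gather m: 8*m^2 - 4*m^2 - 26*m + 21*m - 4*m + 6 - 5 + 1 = 4*m^2 - 9*m + 2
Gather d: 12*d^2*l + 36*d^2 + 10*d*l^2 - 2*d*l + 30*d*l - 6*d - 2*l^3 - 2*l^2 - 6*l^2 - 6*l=d^2*(12*l + 36) + d*(10*l^2 + 28*l - 6) - 2*l^3 - 8*l^2 - 6*l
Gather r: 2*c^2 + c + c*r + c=2*c^2 + c*r + 2*c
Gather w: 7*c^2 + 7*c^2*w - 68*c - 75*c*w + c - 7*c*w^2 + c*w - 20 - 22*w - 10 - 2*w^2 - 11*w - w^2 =7*c^2 - 67*c + w^2*(-7*c - 3) + w*(7*c^2 - 74*c - 33) - 30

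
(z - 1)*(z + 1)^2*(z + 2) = z^4 + 3*z^3 + z^2 - 3*z - 2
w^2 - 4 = (w - 2)*(w + 2)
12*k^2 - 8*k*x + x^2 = (-6*k + x)*(-2*k + x)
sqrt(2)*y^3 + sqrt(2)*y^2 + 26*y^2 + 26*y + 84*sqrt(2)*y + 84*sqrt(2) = (y + 6*sqrt(2))*(y + 7*sqrt(2))*(sqrt(2)*y + sqrt(2))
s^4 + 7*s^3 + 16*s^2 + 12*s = s*(s + 2)^2*(s + 3)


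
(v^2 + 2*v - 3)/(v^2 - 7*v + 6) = (v + 3)/(v - 6)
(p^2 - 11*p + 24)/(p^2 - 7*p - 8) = (p - 3)/(p + 1)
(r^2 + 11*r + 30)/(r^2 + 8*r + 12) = (r + 5)/(r + 2)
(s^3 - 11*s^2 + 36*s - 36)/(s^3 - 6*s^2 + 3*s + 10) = (s^2 - 9*s + 18)/(s^2 - 4*s - 5)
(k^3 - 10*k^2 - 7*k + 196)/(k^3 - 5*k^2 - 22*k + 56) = (k - 7)/(k - 2)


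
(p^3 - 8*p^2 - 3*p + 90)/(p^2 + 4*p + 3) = (p^2 - 11*p + 30)/(p + 1)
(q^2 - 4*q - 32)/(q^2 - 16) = (q - 8)/(q - 4)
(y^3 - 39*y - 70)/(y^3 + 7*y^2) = (y^3 - 39*y - 70)/(y^2*(y + 7))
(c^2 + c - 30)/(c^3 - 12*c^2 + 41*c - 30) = (c + 6)/(c^2 - 7*c + 6)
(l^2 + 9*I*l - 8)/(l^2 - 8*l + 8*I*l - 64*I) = (l + I)/(l - 8)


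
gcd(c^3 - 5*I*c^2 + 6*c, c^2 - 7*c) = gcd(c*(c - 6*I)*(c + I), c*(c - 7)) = c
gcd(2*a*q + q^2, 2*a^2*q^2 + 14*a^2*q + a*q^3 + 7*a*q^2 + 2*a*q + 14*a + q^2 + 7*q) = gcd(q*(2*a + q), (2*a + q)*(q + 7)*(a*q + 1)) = 2*a + q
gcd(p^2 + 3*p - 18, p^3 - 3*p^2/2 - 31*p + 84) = p + 6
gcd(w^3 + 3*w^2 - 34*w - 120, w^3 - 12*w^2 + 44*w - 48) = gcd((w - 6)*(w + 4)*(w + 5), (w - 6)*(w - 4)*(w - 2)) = w - 6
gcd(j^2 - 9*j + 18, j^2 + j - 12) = j - 3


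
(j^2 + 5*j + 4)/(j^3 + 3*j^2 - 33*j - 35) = (j + 4)/(j^2 + 2*j - 35)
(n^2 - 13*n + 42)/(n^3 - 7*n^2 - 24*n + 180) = (n - 7)/(n^2 - n - 30)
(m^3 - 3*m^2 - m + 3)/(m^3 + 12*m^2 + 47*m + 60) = (m^3 - 3*m^2 - m + 3)/(m^3 + 12*m^2 + 47*m + 60)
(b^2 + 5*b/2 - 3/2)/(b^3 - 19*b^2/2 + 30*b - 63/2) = (2*b^2 + 5*b - 3)/(2*b^3 - 19*b^2 + 60*b - 63)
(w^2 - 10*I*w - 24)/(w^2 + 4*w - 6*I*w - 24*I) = (w - 4*I)/(w + 4)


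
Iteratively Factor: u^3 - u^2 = (u)*(u^2 - u) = u*(u - 1)*(u)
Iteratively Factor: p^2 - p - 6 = (p - 3)*(p + 2)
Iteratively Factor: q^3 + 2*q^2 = (q)*(q^2 + 2*q) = q*(q + 2)*(q)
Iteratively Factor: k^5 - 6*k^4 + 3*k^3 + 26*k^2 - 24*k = (k)*(k^4 - 6*k^3 + 3*k^2 + 26*k - 24) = k*(k - 3)*(k^3 - 3*k^2 - 6*k + 8) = k*(k - 3)*(k + 2)*(k^2 - 5*k + 4) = k*(k - 4)*(k - 3)*(k + 2)*(k - 1)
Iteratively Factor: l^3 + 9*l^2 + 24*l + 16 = (l + 1)*(l^2 + 8*l + 16) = (l + 1)*(l + 4)*(l + 4)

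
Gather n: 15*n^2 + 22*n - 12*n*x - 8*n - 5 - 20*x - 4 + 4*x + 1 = 15*n^2 + n*(14 - 12*x) - 16*x - 8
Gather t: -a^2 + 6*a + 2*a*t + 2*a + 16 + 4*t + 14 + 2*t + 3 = -a^2 + 8*a + t*(2*a + 6) + 33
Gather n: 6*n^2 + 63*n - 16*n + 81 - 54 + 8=6*n^2 + 47*n + 35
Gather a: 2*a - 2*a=0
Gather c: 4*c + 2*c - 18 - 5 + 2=6*c - 21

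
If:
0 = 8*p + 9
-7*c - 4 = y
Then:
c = -y/7 - 4/7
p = -9/8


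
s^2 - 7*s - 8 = (s - 8)*(s + 1)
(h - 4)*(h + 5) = h^2 + h - 20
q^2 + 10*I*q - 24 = (q + 4*I)*(q + 6*I)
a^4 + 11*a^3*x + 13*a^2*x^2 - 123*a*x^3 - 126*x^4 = (a - 3*x)*(a + x)*(a + 6*x)*(a + 7*x)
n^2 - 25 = (n - 5)*(n + 5)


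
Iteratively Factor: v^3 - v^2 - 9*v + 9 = (v - 3)*(v^2 + 2*v - 3) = (v - 3)*(v + 3)*(v - 1)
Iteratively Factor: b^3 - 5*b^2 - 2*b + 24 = (b - 4)*(b^2 - b - 6) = (b - 4)*(b + 2)*(b - 3)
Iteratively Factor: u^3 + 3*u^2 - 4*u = (u)*(u^2 + 3*u - 4) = u*(u + 4)*(u - 1)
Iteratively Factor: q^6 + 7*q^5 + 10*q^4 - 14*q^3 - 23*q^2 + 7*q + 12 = (q - 1)*(q^5 + 8*q^4 + 18*q^3 + 4*q^2 - 19*q - 12) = (q - 1)*(q + 3)*(q^4 + 5*q^3 + 3*q^2 - 5*q - 4) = (q - 1)^2*(q + 3)*(q^3 + 6*q^2 + 9*q + 4) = (q - 1)^2*(q + 1)*(q + 3)*(q^2 + 5*q + 4) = (q - 1)^2*(q + 1)^2*(q + 3)*(q + 4)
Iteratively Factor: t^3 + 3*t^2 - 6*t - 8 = (t + 1)*(t^2 + 2*t - 8) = (t + 1)*(t + 4)*(t - 2)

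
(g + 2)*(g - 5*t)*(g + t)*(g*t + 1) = g^4*t - 4*g^3*t^2 + 2*g^3*t + g^3 - 5*g^2*t^3 - 8*g^2*t^2 - 4*g^2*t + 2*g^2 - 10*g*t^3 - 5*g*t^2 - 8*g*t - 10*t^2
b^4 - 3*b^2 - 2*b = b*(b - 2)*(b + 1)^2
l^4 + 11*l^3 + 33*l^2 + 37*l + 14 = (l + 1)^2*(l + 2)*(l + 7)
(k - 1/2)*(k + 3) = k^2 + 5*k/2 - 3/2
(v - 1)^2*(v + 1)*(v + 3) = v^4 + 2*v^3 - 4*v^2 - 2*v + 3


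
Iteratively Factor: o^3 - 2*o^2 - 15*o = (o + 3)*(o^2 - 5*o) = o*(o + 3)*(o - 5)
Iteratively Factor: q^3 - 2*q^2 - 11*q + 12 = (q - 4)*(q^2 + 2*q - 3) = (q - 4)*(q - 1)*(q + 3)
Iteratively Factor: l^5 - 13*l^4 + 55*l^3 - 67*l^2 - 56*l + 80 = (l + 1)*(l^4 - 14*l^3 + 69*l^2 - 136*l + 80) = (l - 5)*(l + 1)*(l^3 - 9*l^2 + 24*l - 16) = (l - 5)*(l - 1)*(l + 1)*(l^2 - 8*l + 16) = (l - 5)*(l - 4)*(l - 1)*(l + 1)*(l - 4)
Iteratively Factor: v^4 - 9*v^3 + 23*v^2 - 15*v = (v)*(v^3 - 9*v^2 + 23*v - 15) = v*(v - 1)*(v^2 - 8*v + 15) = v*(v - 5)*(v - 1)*(v - 3)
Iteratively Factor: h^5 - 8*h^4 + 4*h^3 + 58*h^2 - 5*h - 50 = (h - 5)*(h^4 - 3*h^3 - 11*h^2 + 3*h + 10) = (h - 5)*(h + 1)*(h^3 - 4*h^2 - 7*h + 10) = (h - 5)^2*(h + 1)*(h^2 + h - 2) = (h - 5)^2*(h + 1)*(h + 2)*(h - 1)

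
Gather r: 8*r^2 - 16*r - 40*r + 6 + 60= 8*r^2 - 56*r + 66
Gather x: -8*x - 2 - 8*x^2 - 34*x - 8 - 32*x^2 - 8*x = -40*x^2 - 50*x - 10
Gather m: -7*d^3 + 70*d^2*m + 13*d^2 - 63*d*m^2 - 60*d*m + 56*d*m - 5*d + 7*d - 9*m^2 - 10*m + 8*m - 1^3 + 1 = -7*d^3 + 13*d^2 + 2*d + m^2*(-63*d - 9) + m*(70*d^2 - 4*d - 2)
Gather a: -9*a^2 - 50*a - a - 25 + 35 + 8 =-9*a^2 - 51*a + 18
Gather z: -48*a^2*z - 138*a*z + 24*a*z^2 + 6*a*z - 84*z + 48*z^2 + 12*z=z^2*(24*a + 48) + z*(-48*a^2 - 132*a - 72)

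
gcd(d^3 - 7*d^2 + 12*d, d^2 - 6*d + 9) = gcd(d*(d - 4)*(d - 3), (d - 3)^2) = d - 3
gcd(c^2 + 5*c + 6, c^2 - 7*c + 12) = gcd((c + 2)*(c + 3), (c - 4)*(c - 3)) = 1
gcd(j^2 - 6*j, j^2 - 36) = j - 6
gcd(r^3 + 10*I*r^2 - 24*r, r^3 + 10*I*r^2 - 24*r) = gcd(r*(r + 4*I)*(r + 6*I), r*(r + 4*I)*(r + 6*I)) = r^3 + 10*I*r^2 - 24*r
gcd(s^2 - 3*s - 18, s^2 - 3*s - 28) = 1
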